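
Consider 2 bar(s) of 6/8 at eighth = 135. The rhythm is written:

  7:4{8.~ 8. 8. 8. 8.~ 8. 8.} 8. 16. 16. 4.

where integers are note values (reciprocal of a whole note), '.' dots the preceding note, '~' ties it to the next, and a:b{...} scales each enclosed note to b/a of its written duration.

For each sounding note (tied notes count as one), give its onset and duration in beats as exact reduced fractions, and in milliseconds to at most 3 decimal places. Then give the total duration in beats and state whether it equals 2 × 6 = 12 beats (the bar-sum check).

1) 0.0ms=0b +761.905ms=12/7b
2) 761.905ms=12/7b +380.952ms=6/7b
3) 1142.857ms=18/7b +380.952ms=6/7b
4) 1523.81ms=24/7b +761.905ms=12/7b
5) 2285.714ms=36/7b +380.952ms=6/7b
6) 2666.667ms=6b +666.667ms=3/2b
7) 3333.333ms=15/2b +333.333ms=3/4b
8) 3666.667ms=33/4b +333.333ms=3/4b
9) 4000.0ms=9b +1333.333ms=3b
Σ=12b of 12 (135bpm 6/8) — PASS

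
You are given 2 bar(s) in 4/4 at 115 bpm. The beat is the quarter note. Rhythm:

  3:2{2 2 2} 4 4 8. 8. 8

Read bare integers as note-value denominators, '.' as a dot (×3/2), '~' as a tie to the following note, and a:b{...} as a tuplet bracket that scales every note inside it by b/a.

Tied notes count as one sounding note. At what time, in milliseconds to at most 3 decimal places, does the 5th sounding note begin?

note 5 onset = 5b = 2608.696ms

1. 0.0ms @ 0 + 695.652ms (4/3)
2. 695.652ms @ 4/3 + 695.652ms (4/3)
3. 1391.304ms @ 8/3 + 695.652ms (4/3)
4. 2086.957ms @ 4 + 521.739ms (1)
5. 2608.696ms @ 5 + 521.739ms (1)
6. 3130.435ms @ 6 + 391.304ms (3/4)
7. 3521.739ms @ 27/4 + 391.304ms (3/4)
8. 3913.043ms @ 15/2 + 260.87ms (1/2)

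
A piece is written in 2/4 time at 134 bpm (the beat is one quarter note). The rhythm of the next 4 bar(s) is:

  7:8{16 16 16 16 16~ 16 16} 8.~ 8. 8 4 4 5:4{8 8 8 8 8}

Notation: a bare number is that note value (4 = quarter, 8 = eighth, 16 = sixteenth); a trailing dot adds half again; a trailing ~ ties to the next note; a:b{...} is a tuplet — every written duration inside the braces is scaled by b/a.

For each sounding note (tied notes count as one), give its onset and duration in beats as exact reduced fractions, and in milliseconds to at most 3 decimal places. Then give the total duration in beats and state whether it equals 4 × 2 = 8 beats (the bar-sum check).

1) 0.0ms=0b +127.932ms=2/7b
2) 127.932ms=2/7b +127.932ms=2/7b
3) 255.864ms=4/7b +127.932ms=2/7b
4) 383.795ms=6/7b +127.932ms=2/7b
5) 511.727ms=8/7b +255.864ms=4/7b
6) 767.591ms=12/7b +127.932ms=2/7b
7) 895.522ms=2b +671.642ms=3/2b
8) 1567.164ms=7/2b +223.881ms=1/2b
9) 1791.045ms=4b +447.761ms=1b
10) 2238.806ms=5b +447.761ms=1b
11) 2686.567ms=6b +179.104ms=2/5b
12) 2865.672ms=32/5b +179.104ms=2/5b
13) 3044.776ms=34/5b +179.104ms=2/5b
14) 3223.881ms=36/5b +179.104ms=2/5b
15) 3402.985ms=38/5b +179.104ms=2/5b
Σ=8b of 8 (134bpm 2/4) — PASS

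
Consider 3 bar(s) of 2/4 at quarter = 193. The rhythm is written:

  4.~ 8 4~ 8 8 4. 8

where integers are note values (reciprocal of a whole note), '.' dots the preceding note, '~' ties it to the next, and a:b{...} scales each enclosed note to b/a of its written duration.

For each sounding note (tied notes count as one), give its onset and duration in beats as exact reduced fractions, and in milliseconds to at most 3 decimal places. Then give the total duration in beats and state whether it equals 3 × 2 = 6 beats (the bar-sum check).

1) 0.0ms=0b +621.762ms=2b
2) 621.762ms=2b +466.321ms=3/2b
3) 1088.083ms=7/2b +155.44ms=1/2b
4) 1243.523ms=4b +466.321ms=3/2b
5) 1709.845ms=11/2b +155.44ms=1/2b
Σ=6b of 6 (193bpm 2/4) — PASS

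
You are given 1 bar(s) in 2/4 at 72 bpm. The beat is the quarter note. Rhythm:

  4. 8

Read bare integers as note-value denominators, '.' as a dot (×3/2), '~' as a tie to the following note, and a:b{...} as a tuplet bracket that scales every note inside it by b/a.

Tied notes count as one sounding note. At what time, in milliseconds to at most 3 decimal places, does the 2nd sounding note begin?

note 2 onset = 3/2b = 1250.0ms

1. 0.0ms @ 0 + 1250.0ms (3/2)
2. 1250.0ms @ 3/2 + 416.667ms (1/2)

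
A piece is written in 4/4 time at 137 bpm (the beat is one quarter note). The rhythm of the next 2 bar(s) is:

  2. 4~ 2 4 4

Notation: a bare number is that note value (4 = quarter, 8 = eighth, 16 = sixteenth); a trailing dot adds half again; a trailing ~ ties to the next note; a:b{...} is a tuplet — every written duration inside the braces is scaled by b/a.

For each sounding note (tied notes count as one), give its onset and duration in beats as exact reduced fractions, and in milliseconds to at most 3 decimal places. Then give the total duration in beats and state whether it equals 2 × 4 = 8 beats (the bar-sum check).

1) 0.0ms=0b +1313.869ms=3b
2) 1313.869ms=3b +1313.869ms=3b
3) 2627.737ms=6b +437.956ms=1b
4) 3065.693ms=7b +437.956ms=1b
Σ=8b of 8 (137bpm 4/4) — PASS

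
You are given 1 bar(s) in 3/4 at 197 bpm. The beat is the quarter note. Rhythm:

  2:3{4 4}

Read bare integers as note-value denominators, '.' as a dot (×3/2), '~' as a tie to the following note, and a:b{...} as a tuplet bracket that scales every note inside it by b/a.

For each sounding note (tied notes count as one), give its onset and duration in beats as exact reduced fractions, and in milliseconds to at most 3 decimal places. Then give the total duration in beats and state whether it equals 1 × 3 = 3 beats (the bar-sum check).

1) 0.0ms=0b +456.853ms=3/2b
2) 456.853ms=3/2b +456.853ms=3/2b
Σ=3b of 3 (197bpm 3/4) — PASS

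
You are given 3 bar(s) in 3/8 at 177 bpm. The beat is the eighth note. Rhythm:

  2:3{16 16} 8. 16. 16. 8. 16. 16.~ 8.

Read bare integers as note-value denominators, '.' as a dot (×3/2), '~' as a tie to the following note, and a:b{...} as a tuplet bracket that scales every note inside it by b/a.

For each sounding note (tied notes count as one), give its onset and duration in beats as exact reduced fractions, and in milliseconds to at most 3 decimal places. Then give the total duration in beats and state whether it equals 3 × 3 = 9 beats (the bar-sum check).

1) 0.0ms=0b +254.237ms=3/4b
2) 254.237ms=3/4b +254.237ms=3/4b
3) 508.475ms=3/2b +508.475ms=3/2b
4) 1016.949ms=3b +254.237ms=3/4b
5) 1271.186ms=15/4b +254.237ms=3/4b
6) 1525.424ms=9/2b +508.475ms=3/2b
7) 2033.898ms=6b +254.237ms=3/4b
8) 2288.136ms=27/4b +762.712ms=9/4b
Σ=9b of 9 (177bpm 3/8) — PASS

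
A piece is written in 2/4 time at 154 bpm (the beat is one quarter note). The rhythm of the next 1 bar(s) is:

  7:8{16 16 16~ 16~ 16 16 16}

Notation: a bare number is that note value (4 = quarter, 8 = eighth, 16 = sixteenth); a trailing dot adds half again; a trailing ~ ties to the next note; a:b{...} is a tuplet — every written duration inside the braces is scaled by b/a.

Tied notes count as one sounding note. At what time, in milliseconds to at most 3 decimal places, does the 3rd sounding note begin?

1. 0.0ms @ 0 + 111.317ms (2/7)
2. 111.317ms @ 2/7 + 111.317ms (2/7)
3. 222.635ms @ 4/7 + 333.952ms (6/7)
4. 556.586ms @ 10/7 + 111.317ms (2/7)
5. 667.904ms @ 12/7 + 111.317ms (2/7)

note 3 onset = 4/7b = 222.635ms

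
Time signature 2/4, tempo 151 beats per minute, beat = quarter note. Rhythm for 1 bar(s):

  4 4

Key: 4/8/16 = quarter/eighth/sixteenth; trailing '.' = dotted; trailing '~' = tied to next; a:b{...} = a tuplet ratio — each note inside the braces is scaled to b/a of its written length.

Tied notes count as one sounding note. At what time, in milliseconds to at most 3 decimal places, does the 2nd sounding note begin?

note 2 onset = 1b = 397.351ms

1. 0.0ms @ 0 + 397.351ms (1)
2. 397.351ms @ 1 + 397.351ms (1)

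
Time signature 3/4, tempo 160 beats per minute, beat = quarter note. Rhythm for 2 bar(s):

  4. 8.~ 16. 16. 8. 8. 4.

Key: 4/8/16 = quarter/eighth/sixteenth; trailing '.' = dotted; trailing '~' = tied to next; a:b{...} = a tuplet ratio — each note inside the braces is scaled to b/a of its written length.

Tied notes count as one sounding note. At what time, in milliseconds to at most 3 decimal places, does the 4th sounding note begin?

note 4 onset = 3b = 1125.0ms

1. 0.0ms @ 0 + 562.5ms (3/2)
2. 562.5ms @ 3/2 + 421.875ms (9/8)
3. 984.375ms @ 21/8 + 140.625ms (3/8)
4. 1125.0ms @ 3 + 281.25ms (3/4)
5. 1406.25ms @ 15/4 + 281.25ms (3/4)
6. 1687.5ms @ 9/2 + 562.5ms (3/2)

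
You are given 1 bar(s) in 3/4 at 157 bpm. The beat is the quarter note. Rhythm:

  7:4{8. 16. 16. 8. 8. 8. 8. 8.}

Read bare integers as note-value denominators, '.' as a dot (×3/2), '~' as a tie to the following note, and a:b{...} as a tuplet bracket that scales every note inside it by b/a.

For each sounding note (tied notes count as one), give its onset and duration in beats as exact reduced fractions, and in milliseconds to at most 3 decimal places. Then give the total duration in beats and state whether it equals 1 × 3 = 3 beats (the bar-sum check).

1) 0.0ms=0b +163.785ms=3/7b
2) 163.785ms=3/7b +81.893ms=3/14b
3) 245.678ms=9/14b +81.893ms=3/14b
4) 327.571ms=6/7b +163.785ms=3/7b
5) 491.356ms=9/7b +163.785ms=3/7b
6) 655.141ms=12/7b +163.785ms=3/7b
7) 818.926ms=15/7b +163.785ms=3/7b
8) 982.712ms=18/7b +163.785ms=3/7b
Σ=3b of 3 (157bpm 3/4) — PASS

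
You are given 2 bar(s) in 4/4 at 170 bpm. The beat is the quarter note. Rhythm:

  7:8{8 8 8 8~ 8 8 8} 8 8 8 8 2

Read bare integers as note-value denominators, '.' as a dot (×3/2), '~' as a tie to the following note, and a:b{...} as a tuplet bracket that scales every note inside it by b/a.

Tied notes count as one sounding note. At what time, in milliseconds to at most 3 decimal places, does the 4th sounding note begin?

1. 0.0ms @ 0 + 201.681ms (4/7)
2. 201.681ms @ 4/7 + 201.681ms (4/7)
3. 403.361ms @ 8/7 + 201.681ms (4/7)
4. 605.042ms @ 12/7 + 403.361ms (8/7)
5. 1008.403ms @ 20/7 + 201.681ms (4/7)
6. 1210.084ms @ 24/7 + 201.681ms (4/7)
7. 1411.765ms @ 4 + 176.471ms (1/2)
8. 1588.235ms @ 9/2 + 176.471ms (1/2)
9. 1764.706ms @ 5 + 176.471ms (1/2)
10. 1941.176ms @ 11/2 + 176.471ms (1/2)
11. 2117.647ms @ 6 + 705.882ms (2)

note 4 onset = 12/7b = 605.042ms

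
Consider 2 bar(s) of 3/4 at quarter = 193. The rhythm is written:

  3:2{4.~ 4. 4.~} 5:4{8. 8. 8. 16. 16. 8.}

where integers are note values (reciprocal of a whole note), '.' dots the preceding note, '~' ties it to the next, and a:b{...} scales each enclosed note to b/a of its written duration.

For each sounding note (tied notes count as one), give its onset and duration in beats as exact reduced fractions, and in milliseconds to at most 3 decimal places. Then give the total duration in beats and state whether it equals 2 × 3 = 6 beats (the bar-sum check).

1) 0.0ms=0b +621.762ms=2b
2) 621.762ms=2b +497.409ms=8/5b
3) 1119.171ms=18/5b +186.528ms=3/5b
4) 1305.699ms=21/5b +186.528ms=3/5b
5) 1492.228ms=24/5b +93.264ms=3/10b
6) 1585.492ms=51/10b +93.264ms=3/10b
7) 1678.756ms=27/5b +186.528ms=3/5b
Σ=6b of 6 (193bpm 3/4) — PASS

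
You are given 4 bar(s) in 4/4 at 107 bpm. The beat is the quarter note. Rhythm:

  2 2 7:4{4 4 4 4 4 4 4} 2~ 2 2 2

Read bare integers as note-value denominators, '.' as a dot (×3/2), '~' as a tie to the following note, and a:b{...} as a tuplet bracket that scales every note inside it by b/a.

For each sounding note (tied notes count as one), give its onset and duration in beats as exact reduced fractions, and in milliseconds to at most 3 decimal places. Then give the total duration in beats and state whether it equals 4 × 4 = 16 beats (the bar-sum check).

1) 0.0ms=0b +1121.495ms=2b
2) 1121.495ms=2b +1121.495ms=2b
3) 2242.991ms=4b +320.427ms=4/7b
4) 2563.418ms=32/7b +320.427ms=4/7b
5) 2883.845ms=36/7b +320.427ms=4/7b
6) 3204.272ms=40/7b +320.427ms=4/7b
7) 3524.7ms=44/7b +320.427ms=4/7b
8) 3845.127ms=48/7b +320.427ms=4/7b
9) 4165.554ms=52/7b +320.427ms=4/7b
10) 4485.981ms=8b +2242.991ms=4b
11) 6728.972ms=12b +1121.495ms=2b
12) 7850.467ms=14b +1121.495ms=2b
Σ=16b of 16 (107bpm 4/4) — PASS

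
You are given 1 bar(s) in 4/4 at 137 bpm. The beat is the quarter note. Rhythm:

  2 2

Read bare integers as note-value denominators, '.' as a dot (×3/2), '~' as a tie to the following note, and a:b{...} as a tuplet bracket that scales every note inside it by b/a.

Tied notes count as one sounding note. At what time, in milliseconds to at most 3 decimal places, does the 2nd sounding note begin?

1. 0.0ms @ 0 + 875.912ms (2)
2. 875.912ms @ 2 + 875.912ms (2)

note 2 onset = 2b = 875.912ms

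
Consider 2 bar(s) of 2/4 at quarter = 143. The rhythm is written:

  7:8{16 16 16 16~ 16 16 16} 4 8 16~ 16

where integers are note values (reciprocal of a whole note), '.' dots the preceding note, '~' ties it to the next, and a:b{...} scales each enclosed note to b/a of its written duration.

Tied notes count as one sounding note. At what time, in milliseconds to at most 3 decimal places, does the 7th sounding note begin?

1. 0.0ms @ 0 + 119.88ms (2/7)
2. 119.88ms @ 2/7 + 119.88ms (2/7)
3. 239.76ms @ 4/7 + 119.88ms (2/7)
4. 359.64ms @ 6/7 + 239.76ms (4/7)
5. 599.401ms @ 10/7 + 119.88ms (2/7)
6. 719.281ms @ 12/7 + 119.88ms (2/7)
7. 839.161ms @ 2 + 419.58ms (1)
8. 1258.741ms @ 3 + 209.79ms (1/2)
9. 1468.531ms @ 7/2 + 209.79ms (1/2)

note 7 onset = 2b = 839.161ms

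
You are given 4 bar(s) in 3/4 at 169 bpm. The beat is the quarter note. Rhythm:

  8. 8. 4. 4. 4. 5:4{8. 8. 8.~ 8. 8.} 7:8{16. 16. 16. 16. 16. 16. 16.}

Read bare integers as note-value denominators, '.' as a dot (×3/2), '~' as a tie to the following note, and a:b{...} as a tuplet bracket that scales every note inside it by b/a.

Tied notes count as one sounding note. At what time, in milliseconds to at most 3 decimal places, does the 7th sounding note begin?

1. 0.0ms @ 0 + 266.272ms (3/4)
2. 266.272ms @ 3/4 + 266.272ms (3/4)
3. 532.544ms @ 3/2 + 532.544ms (3/2)
4. 1065.089ms @ 3 + 532.544ms (3/2)
5. 1597.633ms @ 9/2 + 532.544ms (3/2)
6. 2130.178ms @ 6 + 213.018ms (3/5)
7. 2343.195ms @ 33/5 + 213.018ms (3/5)
8. 2556.213ms @ 36/5 + 426.036ms (6/5)
9. 2982.249ms @ 42/5 + 213.018ms (3/5)
10. 3195.266ms @ 9 + 152.156ms (3/7)
11. 3347.422ms @ 66/7 + 152.156ms (3/7)
12. 3499.577ms @ 69/7 + 152.156ms (3/7)
13. 3651.733ms @ 72/7 + 152.156ms (3/7)
14. 3803.888ms @ 75/7 + 152.156ms (3/7)
15. 3956.044ms @ 78/7 + 152.156ms (3/7)
16. 4108.199ms @ 81/7 + 152.156ms (3/7)

note 7 onset = 33/5b = 2343.195ms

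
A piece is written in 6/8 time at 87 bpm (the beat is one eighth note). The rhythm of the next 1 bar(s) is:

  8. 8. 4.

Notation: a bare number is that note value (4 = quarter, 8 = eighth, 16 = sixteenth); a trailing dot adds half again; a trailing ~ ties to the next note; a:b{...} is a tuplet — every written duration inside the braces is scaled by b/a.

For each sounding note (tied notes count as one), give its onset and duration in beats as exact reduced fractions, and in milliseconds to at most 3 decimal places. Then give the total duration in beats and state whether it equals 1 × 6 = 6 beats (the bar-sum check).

1) 0.0ms=0b +1034.483ms=3/2b
2) 1034.483ms=3/2b +1034.483ms=3/2b
3) 2068.966ms=3b +2068.966ms=3b
Σ=6b of 6 (87bpm 6/8) — PASS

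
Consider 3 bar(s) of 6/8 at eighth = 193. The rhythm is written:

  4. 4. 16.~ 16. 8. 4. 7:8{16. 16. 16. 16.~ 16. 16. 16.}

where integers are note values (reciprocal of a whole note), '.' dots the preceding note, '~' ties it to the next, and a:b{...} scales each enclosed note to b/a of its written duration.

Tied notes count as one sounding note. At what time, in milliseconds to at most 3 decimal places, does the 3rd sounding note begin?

1. 0.0ms @ 0 + 932.642ms (3)
2. 932.642ms @ 3 + 932.642ms (3)
3. 1865.285ms @ 6 + 466.321ms (3/2)
4. 2331.606ms @ 15/2 + 466.321ms (3/2)
5. 2797.927ms @ 9 + 932.642ms (3)
6. 3730.57ms @ 12 + 266.469ms (6/7)
7. 3997.039ms @ 90/7 + 266.469ms (6/7)
8. 4263.509ms @ 96/7 + 266.469ms (6/7)
9. 4529.978ms @ 102/7 + 532.939ms (12/7)
10. 5062.916ms @ 114/7 + 266.469ms (6/7)
11. 5329.386ms @ 120/7 + 266.469ms (6/7)

note 3 onset = 6b = 1865.285ms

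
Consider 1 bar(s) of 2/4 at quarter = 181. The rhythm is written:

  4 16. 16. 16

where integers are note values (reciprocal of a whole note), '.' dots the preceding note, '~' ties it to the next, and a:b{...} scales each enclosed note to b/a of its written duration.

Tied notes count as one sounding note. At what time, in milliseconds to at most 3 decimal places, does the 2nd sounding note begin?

note 2 onset = 1b = 331.492ms

1. 0.0ms @ 0 + 331.492ms (1)
2. 331.492ms @ 1 + 124.309ms (3/8)
3. 455.801ms @ 11/8 + 124.309ms (3/8)
4. 580.11ms @ 7/4 + 82.873ms (1/4)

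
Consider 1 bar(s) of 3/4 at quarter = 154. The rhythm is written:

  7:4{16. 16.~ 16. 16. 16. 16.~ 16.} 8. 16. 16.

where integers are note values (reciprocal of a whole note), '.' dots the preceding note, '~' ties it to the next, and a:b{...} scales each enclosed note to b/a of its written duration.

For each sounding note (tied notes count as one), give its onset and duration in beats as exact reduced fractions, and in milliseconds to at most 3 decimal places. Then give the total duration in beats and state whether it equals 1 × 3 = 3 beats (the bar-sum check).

1) 0.0ms=0b +83.488ms=3/14b
2) 83.488ms=3/14b +166.976ms=3/7b
3) 250.464ms=9/14b +83.488ms=3/14b
4) 333.952ms=6/7b +83.488ms=3/14b
5) 417.44ms=15/14b +166.976ms=3/7b
6) 584.416ms=3/2b +292.208ms=3/4b
7) 876.623ms=9/4b +146.104ms=3/8b
8) 1022.727ms=21/8b +146.104ms=3/8b
Σ=3b of 3 (154bpm 3/4) — PASS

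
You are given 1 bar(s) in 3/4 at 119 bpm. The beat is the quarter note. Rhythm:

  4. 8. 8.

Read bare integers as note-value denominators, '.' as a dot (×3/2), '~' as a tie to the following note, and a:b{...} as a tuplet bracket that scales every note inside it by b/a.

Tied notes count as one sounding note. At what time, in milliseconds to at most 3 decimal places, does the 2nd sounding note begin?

1. 0.0ms @ 0 + 756.303ms (3/2)
2. 756.303ms @ 3/2 + 378.151ms (3/4)
3. 1134.454ms @ 9/4 + 378.151ms (3/4)

note 2 onset = 3/2b = 756.303ms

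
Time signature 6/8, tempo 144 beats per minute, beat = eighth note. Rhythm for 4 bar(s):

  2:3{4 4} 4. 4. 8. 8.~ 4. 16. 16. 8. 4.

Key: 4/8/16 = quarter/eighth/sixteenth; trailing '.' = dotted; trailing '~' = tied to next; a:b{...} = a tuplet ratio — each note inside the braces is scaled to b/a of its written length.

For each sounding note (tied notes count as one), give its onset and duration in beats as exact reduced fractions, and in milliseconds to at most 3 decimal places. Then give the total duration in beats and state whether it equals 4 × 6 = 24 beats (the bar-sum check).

1) 0.0ms=0b +1250.0ms=3b
2) 1250.0ms=3b +1250.0ms=3b
3) 2500.0ms=6b +1250.0ms=3b
4) 3750.0ms=9b +1250.0ms=3b
5) 5000.0ms=12b +625.0ms=3/2b
6) 5625.0ms=27/2b +1875.0ms=9/2b
7) 7500.0ms=18b +312.5ms=3/4b
8) 7812.5ms=75/4b +312.5ms=3/4b
9) 8125.0ms=39/2b +625.0ms=3/2b
10) 8750.0ms=21b +1250.0ms=3b
Σ=24b of 24 (144bpm 6/8) — PASS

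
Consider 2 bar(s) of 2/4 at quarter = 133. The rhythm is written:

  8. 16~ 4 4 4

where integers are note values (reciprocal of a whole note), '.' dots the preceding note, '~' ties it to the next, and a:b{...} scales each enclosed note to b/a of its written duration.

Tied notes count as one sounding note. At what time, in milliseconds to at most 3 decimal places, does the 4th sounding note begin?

note 4 onset = 3b = 1353.383ms

1. 0.0ms @ 0 + 338.346ms (3/4)
2. 338.346ms @ 3/4 + 563.91ms (5/4)
3. 902.256ms @ 2 + 451.128ms (1)
4. 1353.383ms @ 3 + 451.128ms (1)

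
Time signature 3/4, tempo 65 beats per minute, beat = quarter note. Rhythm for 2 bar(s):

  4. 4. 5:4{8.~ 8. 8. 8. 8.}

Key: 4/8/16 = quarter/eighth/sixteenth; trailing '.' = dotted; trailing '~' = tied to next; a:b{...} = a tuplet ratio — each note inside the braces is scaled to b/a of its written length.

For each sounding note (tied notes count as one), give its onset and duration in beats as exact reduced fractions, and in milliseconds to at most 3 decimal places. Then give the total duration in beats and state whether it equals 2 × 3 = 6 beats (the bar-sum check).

1) 0.0ms=0b +1384.615ms=3/2b
2) 1384.615ms=3/2b +1384.615ms=3/2b
3) 2769.231ms=3b +1107.692ms=6/5b
4) 3876.923ms=21/5b +553.846ms=3/5b
5) 4430.769ms=24/5b +553.846ms=3/5b
6) 4984.615ms=27/5b +553.846ms=3/5b
Σ=6b of 6 (65bpm 3/4) — PASS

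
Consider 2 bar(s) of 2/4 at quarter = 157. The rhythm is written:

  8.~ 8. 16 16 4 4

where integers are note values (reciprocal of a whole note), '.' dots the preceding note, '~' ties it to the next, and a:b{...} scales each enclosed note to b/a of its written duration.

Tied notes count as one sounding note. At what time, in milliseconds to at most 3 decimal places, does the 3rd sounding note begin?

note 3 onset = 7/4b = 668.79ms

1. 0.0ms @ 0 + 573.248ms (3/2)
2. 573.248ms @ 3/2 + 95.541ms (1/4)
3. 668.79ms @ 7/4 + 95.541ms (1/4)
4. 764.331ms @ 2 + 382.166ms (1)
5. 1146.497ms @ 3 + 382.166ms (1)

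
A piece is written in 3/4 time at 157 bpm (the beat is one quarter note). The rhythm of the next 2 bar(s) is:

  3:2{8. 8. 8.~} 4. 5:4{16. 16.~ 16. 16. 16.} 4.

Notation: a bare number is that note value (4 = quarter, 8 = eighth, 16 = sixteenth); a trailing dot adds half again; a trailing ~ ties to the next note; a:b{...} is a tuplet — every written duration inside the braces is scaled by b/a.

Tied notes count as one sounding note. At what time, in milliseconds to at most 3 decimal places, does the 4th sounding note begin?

1. 0.0ms @ 0 + 191.083ms (1/2)
2. 191.083ms @ 1/2 + 191.083ms (1/2)
3. 382.166ms @ 1 + 764.331ms (2)
4. 1146.497ms @ 3 + 114.65ms (3/10)
5. 1261.146ms @ 33/10 + 229.299ms (3/5)
6. 1490.446ms @ 39/10 + 114.65ms (3/10)
7. 1605.096ms @ 21/5 + 114.65ms (3/10)
8. 1719.745ms @ 9/2 + 573.248ms (3/2)

note 4 onset = 3b = 1146.497ms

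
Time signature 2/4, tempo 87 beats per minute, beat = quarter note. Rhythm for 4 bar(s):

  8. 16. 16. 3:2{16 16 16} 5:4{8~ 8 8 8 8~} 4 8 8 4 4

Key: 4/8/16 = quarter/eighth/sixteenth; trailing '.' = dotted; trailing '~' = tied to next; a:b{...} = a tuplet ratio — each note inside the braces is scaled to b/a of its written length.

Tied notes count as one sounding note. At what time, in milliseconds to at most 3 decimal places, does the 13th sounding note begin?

1. 0.0ms @ 0 + 517.241ms (3/4)
2. 517.241ms @ 3/4 + 258.621ms (3/8)
3. 775.862ms @ 9/8 + 258.621ms (3/8)
4. 1034.483ms @ 3/2 + 114.943ms (1/6)
5. 1149.425ms @ 5/3 + 114.943ms (1/6)
6. 1264.368ms @ 11/6 + 114.943ms (1/6)
7. 1379.31ms @ 2 + 551.724ms (4/5)
8. 1931.034ms @ 14/5 + 275.862ms (2/5)
9. 2206.897ms @ 16/5 + 275.862ms (2/5)
10. 2482.759ms @ 18/5 + 965.517ms (7/5)
11. 3448.276ms @ 5 + 344.828ms (1/2)
12. 3793.103ms @ 11/2 + 344.828ms (1/2)
13. 4137.931ms @ 6 + 689.655ms (1)
14. 4827.586ms @ 7 + 689.655ms (1)

note 13 onset = 6b = 4137.931ms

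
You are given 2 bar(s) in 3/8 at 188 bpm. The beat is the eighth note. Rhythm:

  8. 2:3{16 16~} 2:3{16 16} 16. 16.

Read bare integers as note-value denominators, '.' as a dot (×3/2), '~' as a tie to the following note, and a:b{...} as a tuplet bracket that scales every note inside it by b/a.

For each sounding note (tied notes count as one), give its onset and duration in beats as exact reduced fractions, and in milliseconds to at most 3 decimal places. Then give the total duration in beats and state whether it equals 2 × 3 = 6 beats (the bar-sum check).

1) 0.0ms=0b +478.723ms=3/2b
2) 478.723ms=3/2b +239.362ms=3/4b
3) 718.085ms=9/4b +478.723ms=3/2b
4) 1196.809ms=15/4b +239.362ms=3/4b
5) 1436.17ms=9/2b +239.362ms=3/4b
6) 1675.532ms=21/4b +239.362ms=3/4b
Σ=6b of 6 (188bpm 3/8) — PASS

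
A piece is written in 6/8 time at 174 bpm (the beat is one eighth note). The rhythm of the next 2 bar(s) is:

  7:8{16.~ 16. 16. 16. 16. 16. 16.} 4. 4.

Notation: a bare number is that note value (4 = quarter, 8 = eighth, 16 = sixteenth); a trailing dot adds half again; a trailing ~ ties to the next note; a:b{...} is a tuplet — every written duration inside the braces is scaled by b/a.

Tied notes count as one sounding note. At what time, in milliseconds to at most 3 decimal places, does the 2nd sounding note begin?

note 2 onset = 12/7b = 591.133ms

1. 0.0ms @ 0 + 591.133ms (12/7)
2. 591.133ms @ 12/7 + 295.567ms (6/7)
3. 886.7ms @ 18/7 + 295.567ms (6/7)
4. 1182.266ms @ 24/7 + 295.567ms (6/7)
5. 1477.833ms @ 30/7 + 295.567ms (6/7)
6. 1773.399ms @ 36/7 + 295.567ms (6/7)
7. 2068.966ms @ 6 + 1034.483ms (3)
8. 3103.448ms @ 9 + 1034.483ms (3)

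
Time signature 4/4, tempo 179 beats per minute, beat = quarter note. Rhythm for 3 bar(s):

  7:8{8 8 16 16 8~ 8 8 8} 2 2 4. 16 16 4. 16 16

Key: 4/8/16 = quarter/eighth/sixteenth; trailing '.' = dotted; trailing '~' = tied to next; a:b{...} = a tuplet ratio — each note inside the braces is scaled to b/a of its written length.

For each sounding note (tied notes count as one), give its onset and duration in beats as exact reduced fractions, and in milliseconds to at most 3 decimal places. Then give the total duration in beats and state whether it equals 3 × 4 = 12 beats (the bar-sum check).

1) 0.0ms=0b +191.54ms=4/7b
2) 191.54ms=4/7b +191.54ms=4/7b
3) 383.081ms=8/7b +95.77ms=2/7b
4) 478.851ms=10/7b +95.77ms=2/7b
5) 574.621ms=12/7b +383.081ms=8/7b
6) 957.702ms=20/7b +191.54ms=4/7b
7) 1149.242ms=24/7b +191.54ms=4/7b
8) 1340.782ms=4b +670.391ms=2b
9) 2011.173ms=6b +670.391ms=2b
10) 2681.564ms=8b +502.793ms=3/2b
11) 3184.358ms=19/2b +83.799ms=1/4b
12) 3268.156ms=39/4b +83.799ms=1/4b
13) 3351.955ms=10b +502.793ms=3/2b
14) 3854.749ms=23/2b +83.799ms=1/4b
15) 3938.547ms=47/4b +83.799ms=1/4b
Σ=12b of 12 (179bpm 4/4) — PASS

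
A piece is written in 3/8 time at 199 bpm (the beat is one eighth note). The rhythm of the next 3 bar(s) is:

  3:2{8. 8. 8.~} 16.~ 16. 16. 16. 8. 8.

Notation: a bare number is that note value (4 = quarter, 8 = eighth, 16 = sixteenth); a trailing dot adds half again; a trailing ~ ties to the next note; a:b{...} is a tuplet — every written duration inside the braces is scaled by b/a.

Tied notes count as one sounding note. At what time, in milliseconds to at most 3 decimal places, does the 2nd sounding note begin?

note 2 onset = 1b = 301.508ms

1. 0.0ms @ 0 + 301.508ms (1)
2. 301.508ms @ 1 + 301.508ms (1)
3. 603.015ms @ 2 + 753.769ms (5/2)
4. 1356.784ms @ 9/2 + 226.131ms (3/4)
5. 1582.915ms @ 21/4 + 226.131ms (3/4)
6. 1809.045ms @ 6 + 452.261ms (3/2)
7. 2261.307ms @ 15/2 + 452.261ms (3/2)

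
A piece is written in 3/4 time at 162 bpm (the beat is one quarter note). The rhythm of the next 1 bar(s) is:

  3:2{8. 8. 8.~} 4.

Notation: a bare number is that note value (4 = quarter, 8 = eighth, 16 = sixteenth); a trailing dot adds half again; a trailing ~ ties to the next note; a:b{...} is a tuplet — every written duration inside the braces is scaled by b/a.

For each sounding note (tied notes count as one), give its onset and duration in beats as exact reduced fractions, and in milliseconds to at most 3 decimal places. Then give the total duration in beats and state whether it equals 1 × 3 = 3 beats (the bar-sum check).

1) 0.0ms=0b +185.185ms=1/2b
2) 185.185ms=1/2b +185.185ms=1/2b
3) 370.37ms=1b +740.741ms=2b
Σ=3b of 3 (162bpm 3/4) — PASS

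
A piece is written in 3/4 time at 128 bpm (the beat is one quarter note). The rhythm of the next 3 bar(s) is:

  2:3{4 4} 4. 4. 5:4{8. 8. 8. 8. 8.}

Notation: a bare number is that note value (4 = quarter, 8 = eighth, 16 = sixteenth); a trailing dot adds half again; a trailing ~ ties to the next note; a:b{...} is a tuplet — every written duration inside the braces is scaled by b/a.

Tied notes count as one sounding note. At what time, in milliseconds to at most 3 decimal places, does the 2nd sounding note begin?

1. 0.0ms @ 0 + 703.125ms (3/2)
2. 703.125ms @ 3/2 + 703.125ms (3/2)
3. 1406.25ms @ 3 + 703.125ms (3/2)
4. 2109.375ms @ 9/2 + 703.125ms (3/2)
5. 2812.5ms @ 6 + 281.25ms (3/5)
6. 3093.75ms @ 33/5 + 281.25ms (3/5)
7. 3375.0ms @ 36/5 + 281.25ms (3/5)
8. 3656.25ms @ 39/5 + 281.25ms (3/5)
9. 3937.5ms @ 42/5 + 281.25ms (3/5)

note 2 onset = 3/2b = 703.125ms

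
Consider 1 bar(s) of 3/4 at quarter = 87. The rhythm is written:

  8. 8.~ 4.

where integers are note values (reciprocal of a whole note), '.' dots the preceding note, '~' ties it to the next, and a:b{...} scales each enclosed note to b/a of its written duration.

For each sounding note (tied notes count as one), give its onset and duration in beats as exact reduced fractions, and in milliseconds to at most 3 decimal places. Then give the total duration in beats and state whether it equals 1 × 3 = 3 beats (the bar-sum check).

1) 0.0ms=0b +517.241ms=3/4b
2) 517.241ms=3/4b +1551.724ms=9/4b
Σ=3b of 3 (87bpm 3/4) — PASS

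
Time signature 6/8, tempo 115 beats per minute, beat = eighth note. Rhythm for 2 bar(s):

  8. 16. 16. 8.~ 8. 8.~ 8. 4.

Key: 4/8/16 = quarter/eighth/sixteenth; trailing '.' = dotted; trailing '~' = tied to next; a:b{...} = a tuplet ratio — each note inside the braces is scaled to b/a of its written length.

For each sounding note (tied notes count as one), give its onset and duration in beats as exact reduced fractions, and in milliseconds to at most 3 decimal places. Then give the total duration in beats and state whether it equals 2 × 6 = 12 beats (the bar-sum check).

1) 0.0ms=0b +782.609ms=3/2b
2) 782.609ms=3/2b +391.304ms=3/4b
3) 1173.913ms=9/4b +391.304ms=3/4b
4) 1565.217ms=3b +1565.217ms=3b
5) 3130.435ms=6b +1565.217ms=3b
6) 4695.652ms=9b +1565.217ms=3b
Σ=12b of 12 (115bpm 6/8) — PASS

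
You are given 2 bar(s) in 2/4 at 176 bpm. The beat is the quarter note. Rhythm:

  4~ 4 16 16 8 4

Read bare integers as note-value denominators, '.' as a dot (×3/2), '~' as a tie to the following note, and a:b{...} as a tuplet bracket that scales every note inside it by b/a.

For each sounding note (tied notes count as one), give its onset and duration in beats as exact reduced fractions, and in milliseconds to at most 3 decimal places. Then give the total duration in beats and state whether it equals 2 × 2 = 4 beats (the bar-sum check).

1) 0.0ms=0b +681.818ms=2b
2) 681.818ms=2b +85.227ms=1/4b
3) 767.045ms=9/4b +85.227ms=1/4b
4) 852.273ms=5/2b +170.455ms=1/2b
5) 1022.727ms=3b +340.909ms=1b
Σ=4b of 4 (176bpm 2/4) — PASS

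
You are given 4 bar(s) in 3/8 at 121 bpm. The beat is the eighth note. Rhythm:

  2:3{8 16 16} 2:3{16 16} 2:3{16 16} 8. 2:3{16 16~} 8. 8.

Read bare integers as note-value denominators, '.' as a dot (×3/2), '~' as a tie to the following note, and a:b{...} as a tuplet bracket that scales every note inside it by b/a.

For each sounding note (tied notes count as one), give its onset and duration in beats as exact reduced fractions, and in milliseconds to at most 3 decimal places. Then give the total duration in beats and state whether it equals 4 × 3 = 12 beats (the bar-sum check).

1) 0.0ms=0b +743.802ms=3/2b
2) 743.802ms=3/2b +371.901ms=3/4b
3) 1115.702ms=9/4b +371.901ms=3/4b
4) 1487.603ms=3b +371.901ms=3/4b
5) 1859.504ms=15/4b +371.901ms=3/4b
6) 2231.405ms=9/2b +371.901ms=3/4b
7) 2603.306ms=21/4b +371.901ms=3/4b
8) 2975.207ms=6b +743.802ms=3/2b
9) 3719.008ms=15/2b +371.901ms=3/4b
10) 4090.909ms=33/4b +1115.702ms=9/4b
11) 5206.612ms=21/2b +743.802ms=3/2b
Σ=12b of 12 (121bpm 3/8) — PASS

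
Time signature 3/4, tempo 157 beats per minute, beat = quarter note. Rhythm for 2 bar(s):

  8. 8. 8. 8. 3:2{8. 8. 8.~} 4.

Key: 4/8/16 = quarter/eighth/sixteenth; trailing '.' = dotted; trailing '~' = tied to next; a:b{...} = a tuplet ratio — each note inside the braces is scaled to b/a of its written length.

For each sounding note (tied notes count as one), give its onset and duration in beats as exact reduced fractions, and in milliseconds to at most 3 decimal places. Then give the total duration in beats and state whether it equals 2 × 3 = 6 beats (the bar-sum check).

1) 0.0ms=0b +286.624ms=3/4b
2) 286.624ms=3/4b +286.624ms=3/4b
3) 573.248ms=3/2b +286.624ms=3/4b
4) 859.873ms=9/4b +286.624ms=3/4b
5) 1146.497ms=3b +191.083ms=1/2b
6) 1337.58ms=7/2b +191.083ms=1/2b
7) 1528.662ms=4b +764.331ms=2b
Σ=6b of 6 (157bpm 3/4) — PASS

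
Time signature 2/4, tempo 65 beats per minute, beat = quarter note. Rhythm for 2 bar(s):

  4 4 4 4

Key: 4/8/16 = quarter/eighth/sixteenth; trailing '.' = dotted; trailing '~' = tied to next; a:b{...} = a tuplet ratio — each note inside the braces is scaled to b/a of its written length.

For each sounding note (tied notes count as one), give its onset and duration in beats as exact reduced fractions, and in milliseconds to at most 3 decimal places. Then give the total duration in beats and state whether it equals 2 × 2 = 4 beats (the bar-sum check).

1) 0.0ms=0b +923.077ms=1b
2) 923.077ms=1b +923.077ms=1b
3) 1846.154ms=2b +923.077ms=1b
4) 2769.231ms=3b +923.077ms=1b
Σ=4b of 4 (65bpm 2/4) — PASS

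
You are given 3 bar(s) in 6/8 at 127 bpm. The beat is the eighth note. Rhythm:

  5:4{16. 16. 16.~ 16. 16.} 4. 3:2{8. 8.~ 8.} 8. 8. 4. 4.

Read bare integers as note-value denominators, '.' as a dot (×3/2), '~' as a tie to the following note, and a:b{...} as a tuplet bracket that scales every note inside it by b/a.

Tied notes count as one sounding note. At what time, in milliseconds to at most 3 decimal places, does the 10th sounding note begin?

1. 0.0ms @ 0 + 283.465ms (3/5)
2. 283.465ms @ 3/5 + 283.465ms (3/5)
3. 566.929ms @ 6/5 + 566.929ms (6/5)
4. 1133.858ms @ 12/5 + 283.465ms (3/5)
5. 1417.323ms @ 3 + 1417.323ms (3)
6. 2834.646ms @ 6 + 472.441ms (1)
7. 3307.087ms @ 7 + 944.882ms (2)
8. 4251.969ms @ 9 + 708.661ms (3/2)
9. 4960.63ms @ 21/2 + 708.661ms (3/2)
10. 5669.291ms @ 12 + 1417.323ms (3)
11. 7086.614ms @ 15 + 1417.323ms (3)

note 10 onset = 12b = 5669.291ms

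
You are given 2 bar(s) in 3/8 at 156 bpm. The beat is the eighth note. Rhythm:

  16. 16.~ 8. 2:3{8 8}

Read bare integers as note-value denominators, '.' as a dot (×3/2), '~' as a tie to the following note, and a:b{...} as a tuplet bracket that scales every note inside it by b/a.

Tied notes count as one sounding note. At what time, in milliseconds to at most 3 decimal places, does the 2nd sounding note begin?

1. 0.0ms @ 0 + 288.462ms (3/4)
2. 288.462ms @ 3/4 + 865.385ms (9/4)
3. 1153.846ms @ 3 + 576.923ms (3/2)
4. 1730.769ms @ 9/2 + 576.923ms (3/2)

note 2 onset = 3/4b = 288.462ms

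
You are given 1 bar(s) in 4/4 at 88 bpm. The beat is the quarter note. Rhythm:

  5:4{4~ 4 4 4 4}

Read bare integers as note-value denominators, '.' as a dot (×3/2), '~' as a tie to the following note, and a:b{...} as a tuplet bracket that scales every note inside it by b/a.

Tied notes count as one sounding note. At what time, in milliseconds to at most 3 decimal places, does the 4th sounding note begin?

note 4 onset = 16/5b = 2181.818ms

1. 0.0ms @ 0 + 1090.909ms (8/5)
2. 1090.909ms @ 8/5 + 545.455ms (4/5)
3. 1636.364ms @ 12/5 + 545.455ms (4/5)
4. 2181.818ms @ 16/5 + 545.455ms (4/5)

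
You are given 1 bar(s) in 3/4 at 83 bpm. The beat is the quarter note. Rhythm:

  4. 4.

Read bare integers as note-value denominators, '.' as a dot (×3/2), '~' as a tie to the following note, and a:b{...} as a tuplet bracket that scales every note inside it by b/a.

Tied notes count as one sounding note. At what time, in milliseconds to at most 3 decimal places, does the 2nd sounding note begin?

note 2 onset = 3/2b = 1084.337ms

1. 0.0ms @ 0 + 1084.337ms (3/2)
2. 1084.337ms @ 3/2 + 1084.337ms (3/2)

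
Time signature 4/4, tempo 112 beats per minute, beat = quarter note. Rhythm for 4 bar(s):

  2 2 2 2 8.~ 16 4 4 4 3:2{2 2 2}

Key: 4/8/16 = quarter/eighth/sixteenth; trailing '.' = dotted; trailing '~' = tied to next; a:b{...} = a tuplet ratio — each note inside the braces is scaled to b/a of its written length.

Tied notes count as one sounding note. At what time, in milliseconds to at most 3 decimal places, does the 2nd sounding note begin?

1. 0.0ms @ 0 + 1071.429ms (2)
2. 1071.429ms @ 2 + 1071.429ms (2)
3. 2142.857ms @ 4 + 1071.429ms (2)
4. 3214.286ms @ 6 + 1071.429ms (2)
5. 4285.714ms @ 8 + 535.714ms (1)
6. 4821.429ms @ 9 + 535.714ms (1)
7. 5357.143ms @ 10 + 535.714ms (1)
8. 5892.857ms @ 11 + 535.714ms (1)
9. 6428.571ms @ 12 + 714.286ms (4/3)
10. 7142.857ms @ 40/3 + 714.286ms (4/3)
11. 7857.143ms @ 44/3 + 714.286ms (4/3)

note 2 onset = 2b = 1071.429ms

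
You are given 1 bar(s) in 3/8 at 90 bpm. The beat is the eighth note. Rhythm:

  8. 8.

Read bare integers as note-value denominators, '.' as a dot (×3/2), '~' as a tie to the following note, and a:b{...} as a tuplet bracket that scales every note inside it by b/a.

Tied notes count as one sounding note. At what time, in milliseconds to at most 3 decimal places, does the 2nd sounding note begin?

note 2 onset = 3/2b = 1000.0ms

1. 0.0ms @ 0 + 1000.0ms (3/2)
2. 1000.0ms @ 3/2 + 1000.0ms (3/2)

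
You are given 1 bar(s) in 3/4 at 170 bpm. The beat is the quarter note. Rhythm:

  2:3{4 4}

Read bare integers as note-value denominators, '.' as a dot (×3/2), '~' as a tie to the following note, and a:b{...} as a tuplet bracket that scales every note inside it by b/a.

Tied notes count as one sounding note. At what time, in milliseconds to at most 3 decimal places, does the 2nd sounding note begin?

1. 0.0ms @ 0 + 529.412ms (3/2)
2. 529.412ms @ 3/2 + 529.412ms (3/2)

note 2 onset = 3/2b = 529.412ms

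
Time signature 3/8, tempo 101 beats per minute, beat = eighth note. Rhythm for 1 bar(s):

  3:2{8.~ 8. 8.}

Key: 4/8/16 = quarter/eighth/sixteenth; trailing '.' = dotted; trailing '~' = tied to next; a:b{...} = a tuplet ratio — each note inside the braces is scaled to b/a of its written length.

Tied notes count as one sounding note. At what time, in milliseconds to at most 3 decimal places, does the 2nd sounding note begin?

1. 0.0ms @ 0 + 1188.119ms (2)
2. 1188.119ms @ 2 + 594.059ms (1)

note 2 onset = 2b = 1188.119ms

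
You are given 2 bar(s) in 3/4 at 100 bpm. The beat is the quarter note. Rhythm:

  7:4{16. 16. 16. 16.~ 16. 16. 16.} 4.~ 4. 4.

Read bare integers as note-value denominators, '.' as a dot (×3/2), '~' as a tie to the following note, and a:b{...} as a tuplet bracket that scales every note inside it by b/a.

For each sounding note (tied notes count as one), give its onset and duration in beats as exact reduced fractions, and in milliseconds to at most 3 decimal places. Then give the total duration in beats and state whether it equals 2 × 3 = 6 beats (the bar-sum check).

1) 0.0ms=0b +128.571ms=3/14b
2) 128.571ms=3/14b +128.571ms=3/14b
3) 257.143ms=3/7b +128.571ms=3/14b
4) 385.714ms=9/14b +257.143ms=3/7b
5) 642.857ms=15/14b +128.571ms=3/14b
6) 771.429ms=9/7b +128.571ms=3/14b
7) 900.0ms=3/2b +1800.0ms=3b
8) 2700.0ms=9/2b +900.0ms=3/2b
Σ=6b of 6 (100bpm 3/4) — PASS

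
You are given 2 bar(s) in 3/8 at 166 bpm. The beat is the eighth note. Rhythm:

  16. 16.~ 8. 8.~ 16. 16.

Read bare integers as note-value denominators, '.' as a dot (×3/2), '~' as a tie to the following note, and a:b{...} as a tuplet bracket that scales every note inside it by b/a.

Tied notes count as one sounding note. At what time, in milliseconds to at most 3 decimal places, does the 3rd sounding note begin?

note 3 onset = 3b = 1084.337ms

1. 0.0ms @ 0 + 271.084ms (3/4)
2. 271.084ms @ 3/4 + 813.253ms (9/4)
3. 1084.337ms @ 3 + 813.253ms (9/4)
4. 1897.59ms @ 21/4 + 271.084ms (3/4)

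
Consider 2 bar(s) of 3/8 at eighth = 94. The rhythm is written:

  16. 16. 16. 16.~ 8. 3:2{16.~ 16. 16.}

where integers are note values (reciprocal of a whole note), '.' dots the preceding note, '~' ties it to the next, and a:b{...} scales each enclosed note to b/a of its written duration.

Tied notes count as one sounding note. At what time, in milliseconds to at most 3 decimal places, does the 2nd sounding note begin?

1. 0.0ms @ 0 + 478.723ms (3/4)
2. 478.723ms @ 3/4 + 478.723ms (3/4)
3. 957.447ms @ 3/2 + 478.723ms (3/4)
4. 1436.17ms @ 9/4 + 1436.17ms (9/4)
5. 2872.34ms @ 9/2 + 638.298ms (1)
6. 3510.638ms @ 11/2 + 319.149ms (1/2)

note 2 onset = 3/4b = 478.723ms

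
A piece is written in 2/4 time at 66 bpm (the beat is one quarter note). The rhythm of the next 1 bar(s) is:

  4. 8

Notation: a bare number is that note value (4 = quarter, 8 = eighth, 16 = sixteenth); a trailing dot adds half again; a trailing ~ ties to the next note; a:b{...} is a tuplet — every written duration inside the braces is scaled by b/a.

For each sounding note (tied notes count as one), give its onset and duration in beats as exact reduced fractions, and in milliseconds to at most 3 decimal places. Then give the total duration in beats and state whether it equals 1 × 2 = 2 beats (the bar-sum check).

1) 0.0ms=0b +1363.636ms=3/2b
2) 1363.636ms=3/2b +454.545ms=1/2b
Σ=2b of 2 (66bpm 2/4) — PASS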